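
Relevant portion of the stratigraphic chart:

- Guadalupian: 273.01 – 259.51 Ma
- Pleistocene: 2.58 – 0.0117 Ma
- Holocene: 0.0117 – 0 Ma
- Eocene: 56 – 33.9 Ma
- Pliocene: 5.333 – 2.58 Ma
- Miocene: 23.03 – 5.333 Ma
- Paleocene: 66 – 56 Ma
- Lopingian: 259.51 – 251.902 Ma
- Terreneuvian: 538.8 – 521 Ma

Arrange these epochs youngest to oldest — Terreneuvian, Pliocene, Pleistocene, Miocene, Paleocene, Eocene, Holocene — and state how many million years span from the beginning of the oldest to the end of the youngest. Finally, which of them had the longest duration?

Holocene, Pleistocene, Pliocene, Miocene, Eocene, Paleocene, Terreneuvian; total span 538.8 Myr; longest is Eocene

From the excerpt: Terreneuvian 538.8–521; Pliocene 5.333–2.58; Pleistocene 2.58–0.0117; Miocene 23.03–5.333; Paleocene 66–56; Eocene 56–33.9; Holocene 0.0117–0 (Ma).
Larger Ma is earlier, so the oldest is Terreneuvian and the youngest is Holocene; youngest to oldest: Holocene, Pleistocene, Pliocene, Miocene, Eocene, Paleocene, Terreneuvian.
Oldest start 538.8 minus youngest end 0 gives 538.8 Myr overall.
Individual lengths (start − end): Holocene 0.0117; Miocene 17.697; Paleocene 10; Pliocene 2.753; Pleistocene 2.5683; Eocene 22.1; Terreneuvian 17.8. The largest is Eocene at 22.1 Myr.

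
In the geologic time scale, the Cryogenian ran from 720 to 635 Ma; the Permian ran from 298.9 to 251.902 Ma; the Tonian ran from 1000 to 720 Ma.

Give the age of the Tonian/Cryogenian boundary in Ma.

The Tonian ends and the Cryogenian begins at 720 Ma.

720 Ma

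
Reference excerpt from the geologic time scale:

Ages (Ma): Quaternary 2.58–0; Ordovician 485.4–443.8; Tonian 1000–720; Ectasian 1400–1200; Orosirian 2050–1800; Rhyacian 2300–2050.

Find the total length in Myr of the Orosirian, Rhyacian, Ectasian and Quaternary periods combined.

702.58 million years

Duration is start − end for each: (2050 − 1800) + (2300 − 2050) + (1400 − 1200) + (2.58 − 0).
That is 250 + 250 + 200 + 2.58, which totals 702.58 million years.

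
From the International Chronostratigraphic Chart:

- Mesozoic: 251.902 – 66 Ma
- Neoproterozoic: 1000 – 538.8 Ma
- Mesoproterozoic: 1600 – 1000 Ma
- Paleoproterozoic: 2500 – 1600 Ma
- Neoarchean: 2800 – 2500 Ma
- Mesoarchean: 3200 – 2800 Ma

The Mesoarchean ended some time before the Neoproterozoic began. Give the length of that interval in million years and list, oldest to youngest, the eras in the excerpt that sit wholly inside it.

1800 million years; Neoarchean, Paleoproterozoic, Mesoproterozoic

End of Mesoarchean = 2800 Ma; start of Neoproterozoic = 1000 Ma.
Gap = 2800 − 1000 = 1800 Myr.
Eras wholly inside 2800–1000 Ma: Neoarchean (2800–2500), Paleoproterozoic (2500–1600), Mesoproterozoic (1600–1000).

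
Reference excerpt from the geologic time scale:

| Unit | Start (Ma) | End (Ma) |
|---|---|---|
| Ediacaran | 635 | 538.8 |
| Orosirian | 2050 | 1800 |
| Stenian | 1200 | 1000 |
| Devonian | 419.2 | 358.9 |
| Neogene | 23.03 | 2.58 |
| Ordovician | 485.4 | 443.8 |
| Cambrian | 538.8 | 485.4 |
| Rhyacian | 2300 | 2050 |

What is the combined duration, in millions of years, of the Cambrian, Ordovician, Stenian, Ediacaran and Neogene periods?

Each duration: Cambrian = 53.4; Ordovician = 41.6; Stenian = 200; Ediacaran = 96.2; Neogene = 20.45.
Sum: 53.4 + 41.6 + 200 + 96.2 + 20.45 = 411.65 Myr.

411.65 million years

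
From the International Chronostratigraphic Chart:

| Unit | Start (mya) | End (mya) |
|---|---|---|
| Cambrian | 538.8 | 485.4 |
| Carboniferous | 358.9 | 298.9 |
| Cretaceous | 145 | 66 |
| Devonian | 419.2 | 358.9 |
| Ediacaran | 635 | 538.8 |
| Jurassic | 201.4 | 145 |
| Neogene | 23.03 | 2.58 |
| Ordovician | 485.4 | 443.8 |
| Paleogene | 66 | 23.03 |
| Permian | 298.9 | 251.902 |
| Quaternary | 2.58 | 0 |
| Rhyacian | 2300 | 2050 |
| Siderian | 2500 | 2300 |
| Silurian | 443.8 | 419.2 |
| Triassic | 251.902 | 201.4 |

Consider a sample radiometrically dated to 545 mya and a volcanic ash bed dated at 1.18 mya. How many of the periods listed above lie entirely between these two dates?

11

545 Ma sits inside the Ediacaran (635–538.8) and 1.18 Ma inside the Quaternary (2.58–0); neither of those is wholly between the two dates.
The listed periods lying completely between them are Cambrian, Ordovician, Silurian, Devonian, Carboniferous, Permian, Triassic, Jurassic, Cretaceous, Paleogene, Neogene — 11 in all.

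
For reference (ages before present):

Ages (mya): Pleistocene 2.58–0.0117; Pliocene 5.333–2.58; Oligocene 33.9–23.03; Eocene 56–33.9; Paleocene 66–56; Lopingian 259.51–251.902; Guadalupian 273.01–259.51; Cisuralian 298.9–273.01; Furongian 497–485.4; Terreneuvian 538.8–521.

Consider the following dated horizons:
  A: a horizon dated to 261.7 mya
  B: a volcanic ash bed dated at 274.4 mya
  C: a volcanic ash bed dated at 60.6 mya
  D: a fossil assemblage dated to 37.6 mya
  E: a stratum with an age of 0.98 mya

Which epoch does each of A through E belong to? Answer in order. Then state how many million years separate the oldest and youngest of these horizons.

A: 261.7 Ma lies in 273.01–259.51 Ma, so Guadalupian.
B: 274.4 Ma lies in 298.9–273.01 Ma, so Cisuralian.
C: 60.6 Ma lies in 66–56 Ma, so Paleocene.
D: 37.6 Ma lies in 56–33.9 Ma, so Eocene.
E: 0.98 Ma lies in 2.58–0.0117 Ma, so Pleistocene.
Oldest = 274.4 Ma, youngest = 0.98 Ma → span 273.42 Myr.

A — Guadalupian; B — Cisuralian; C — Paleocene; D — Eocene; E — Pleistocene; span 273.42 million years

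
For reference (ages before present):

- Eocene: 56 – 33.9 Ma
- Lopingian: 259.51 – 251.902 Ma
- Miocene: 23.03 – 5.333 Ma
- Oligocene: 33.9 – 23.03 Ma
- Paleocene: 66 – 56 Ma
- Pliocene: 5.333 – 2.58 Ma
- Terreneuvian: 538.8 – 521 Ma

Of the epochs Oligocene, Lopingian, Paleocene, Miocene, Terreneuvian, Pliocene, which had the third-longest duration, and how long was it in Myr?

Start − end for each: Oligocene 33.9 − 23.03 = 10.87; Lopingian 259.51 − 251.902 = 7.608; Paleocene 66 − 56 = 10; Miocene 23.03 − 5.333 = 17.697; Terreneuvian 538.8 − 521 = 17.8; Pliocene 5.333 − 2.58 = 2.753.
Ranking these from longest: Terreneuvian > Miocene > Oligocene > Paleocene > Lopingian > Pliocene.
Position 3 in that ranking is Oligocene, which lasted 10.87 Myr.

Oligocene, 10.87 million years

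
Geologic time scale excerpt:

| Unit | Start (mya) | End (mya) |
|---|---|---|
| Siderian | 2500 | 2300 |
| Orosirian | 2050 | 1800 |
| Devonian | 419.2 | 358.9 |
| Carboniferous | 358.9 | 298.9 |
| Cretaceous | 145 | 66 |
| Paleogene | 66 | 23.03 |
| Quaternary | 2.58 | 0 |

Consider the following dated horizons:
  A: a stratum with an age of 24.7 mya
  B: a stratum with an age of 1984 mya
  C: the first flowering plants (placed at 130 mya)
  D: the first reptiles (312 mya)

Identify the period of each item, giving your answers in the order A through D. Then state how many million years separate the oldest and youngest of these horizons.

A — Paleogene; B — Orosirian; C — Cretaceous; D — Carboniferous; span 1959.3 million years

A: 24.7 Ma lies in 66–23.03 Ma, so Paleogene.
B: 1984 Ma lies in 2050–1800 Ma, so Orosirian.
C: 130 Ma lies in 145–66 Ma, so Cretaceous.
D: 312 Ma lies in 358.9–298.9 Ma, so Carboniferous.
Oldest = 1984 Ma, youngest = 24.7 Ma → span 1959.3 Myr.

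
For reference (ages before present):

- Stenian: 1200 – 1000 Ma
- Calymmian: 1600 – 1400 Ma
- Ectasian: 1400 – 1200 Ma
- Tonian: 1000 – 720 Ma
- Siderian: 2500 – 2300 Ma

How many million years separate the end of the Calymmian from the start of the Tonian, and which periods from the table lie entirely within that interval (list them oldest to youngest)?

400 million years; Ectasian, Stenian

End of Calymmian = 1400 Ma; start of Tonian = 1000 Ma.
Gap = 1400 − 1000 = 400 Myr.
Periods wholly inside 1400–1000 Ma: Ectasian (1400–1200), Stenian (1200–1000).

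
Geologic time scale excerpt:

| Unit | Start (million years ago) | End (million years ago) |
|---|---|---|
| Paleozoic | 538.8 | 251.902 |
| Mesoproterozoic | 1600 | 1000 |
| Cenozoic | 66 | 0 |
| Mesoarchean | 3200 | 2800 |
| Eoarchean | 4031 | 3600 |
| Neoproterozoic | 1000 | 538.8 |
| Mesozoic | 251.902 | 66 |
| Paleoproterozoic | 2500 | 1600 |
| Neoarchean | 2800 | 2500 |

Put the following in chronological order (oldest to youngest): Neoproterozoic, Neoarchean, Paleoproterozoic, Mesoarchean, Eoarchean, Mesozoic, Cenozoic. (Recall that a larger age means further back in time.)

The oldest of these is Eoarchean (starts 4031 Ma) and the youngest is Cenozoic (ends 0 Ma).
In between, by decreasing start age: Mesoarchean (3200), Neoarchean (2800), Paleoproterozoic (2500), Neoproterozoic (1000), Mesozoic (251.902).

Eoarchean, then Mesoarchean, then Neoarchean, then Paleoproterozoic, then Neoproterozoic, then Mesozoic, then Cenozoic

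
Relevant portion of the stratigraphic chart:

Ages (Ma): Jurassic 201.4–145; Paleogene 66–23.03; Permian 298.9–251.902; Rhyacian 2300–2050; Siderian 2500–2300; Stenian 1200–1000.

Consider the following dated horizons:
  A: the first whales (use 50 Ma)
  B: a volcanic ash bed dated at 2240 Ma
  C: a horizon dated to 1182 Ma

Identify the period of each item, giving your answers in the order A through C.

A: 50 Ma lies in 66–23.03 Ma, so Paleogene.
B: 2240 Ma lies in 2300–2050 Ma, so Rhyacian.
C: 1182 Ma lies in 1200–1000 Ma, so Stenian.

A — Paleogene; B — Rhyacian; C — Stenian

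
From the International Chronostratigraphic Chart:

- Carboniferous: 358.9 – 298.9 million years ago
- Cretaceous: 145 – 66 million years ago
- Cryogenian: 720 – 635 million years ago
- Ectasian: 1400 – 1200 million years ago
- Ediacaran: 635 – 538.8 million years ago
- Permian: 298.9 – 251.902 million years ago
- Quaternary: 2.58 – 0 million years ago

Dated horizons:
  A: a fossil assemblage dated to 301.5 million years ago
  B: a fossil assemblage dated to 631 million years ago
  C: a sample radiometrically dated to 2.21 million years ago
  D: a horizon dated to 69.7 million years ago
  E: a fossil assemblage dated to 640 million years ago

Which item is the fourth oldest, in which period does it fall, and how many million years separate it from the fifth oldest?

D, in the Cretaceous; 67.49 million years to C

Larger Ma means older, so oldest first: E 640 > B 631 > A 301.5 > D 69.7 > C 2.21.
Counting 4 along gives D (69.7 Ma); the excerpt puts that inside the Cretaceous, 145–66 Ma.
Next in line is C (2.21 Ma), and 69.7 − 2.21 = 67.49 Myr.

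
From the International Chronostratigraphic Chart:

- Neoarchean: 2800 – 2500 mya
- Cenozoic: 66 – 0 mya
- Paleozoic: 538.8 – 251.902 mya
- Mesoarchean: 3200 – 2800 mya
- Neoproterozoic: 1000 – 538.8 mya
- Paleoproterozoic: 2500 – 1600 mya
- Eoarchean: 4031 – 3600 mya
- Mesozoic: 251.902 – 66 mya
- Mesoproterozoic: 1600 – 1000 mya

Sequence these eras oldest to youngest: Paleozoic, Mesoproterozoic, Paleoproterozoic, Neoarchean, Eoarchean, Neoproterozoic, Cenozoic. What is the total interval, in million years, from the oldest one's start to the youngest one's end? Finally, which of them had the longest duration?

From the excerpt: Paleozoic 538.8–251.902; Mesoproterozoic 1600–1000; Paleoproterozoic 2500–1600; Neoarchean 2800–2500; Eoarchean 4031–3600; Neoproterozoic 1000–538.8; Cenozoic 66–0 (Ma).
Larger Ma is earlier, so the oldest is Eoarchean and the youngest is Cenozoic; oldest to youngest: Eoarchean, Neoarchean, Paleoproterozoic, Mesoproterozoic, Neoproterozoic, Paleozoic, Cenozoic.
Oldest start 4031 minus youngest end 0 gives 4031 Myr overall.
Individual lengths (start − end): Neoproterozoic 461.2; Mesoproterozoic 600; Neoarchean 300; Paleoproterozoic 900; Paleozoic 286.898; Eoarchean 431; Cenozoic 66. The largest is Paleoproterozoic at 900 Myr.

Eoarchean → Neoarchean → Paleoproterozoic → Mesoproterozoic → Neoproterozoic → Paleozoic → Cenozoic; total span 4031 Myr; longest is Paleoproterozoic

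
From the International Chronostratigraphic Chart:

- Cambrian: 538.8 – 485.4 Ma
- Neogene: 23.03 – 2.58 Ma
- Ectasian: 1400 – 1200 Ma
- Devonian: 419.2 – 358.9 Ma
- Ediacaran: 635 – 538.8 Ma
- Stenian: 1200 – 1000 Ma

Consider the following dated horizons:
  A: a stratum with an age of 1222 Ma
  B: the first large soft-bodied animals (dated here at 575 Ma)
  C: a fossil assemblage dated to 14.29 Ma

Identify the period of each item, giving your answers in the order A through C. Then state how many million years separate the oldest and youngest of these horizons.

A: 1222 Ma lies in 1400–1200 Ma, so Ectasian.
B: 575 Ma lies in 635–538.8 Ma, so Ediacaran.
C: 14.29 Ma lies in 23.03–2.58 Ma, so Neogene.
Oldest = 1222 Ma, youngest = 14.29 Ma → span 1207.71 Myr.

A — Ectasian; B — Ediacaran; C — Neogene; span 1207.71 million years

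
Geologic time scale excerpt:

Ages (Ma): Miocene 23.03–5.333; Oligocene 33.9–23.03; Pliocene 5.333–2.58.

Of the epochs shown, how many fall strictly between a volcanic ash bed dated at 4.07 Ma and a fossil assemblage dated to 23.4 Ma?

1

The older date is 23.4 Ma and the younger is 4.07 Ma.
Epochs with start < 23.4 and end > 4.07 Ma: Miocene (23.03–5.333).
That is 1 complete epoch.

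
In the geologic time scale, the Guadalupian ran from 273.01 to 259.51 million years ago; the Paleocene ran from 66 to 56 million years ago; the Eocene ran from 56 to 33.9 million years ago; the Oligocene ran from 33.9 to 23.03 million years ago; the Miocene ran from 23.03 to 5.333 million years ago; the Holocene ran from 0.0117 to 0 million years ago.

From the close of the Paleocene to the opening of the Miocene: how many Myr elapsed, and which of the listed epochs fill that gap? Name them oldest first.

End of Paleocene = 56 Ma; start of Miocene = 23.03 Ma.
Gap = 56 − 23.03 = 32.97 Myr.
Epochs wholly inside 56–23.03 Ma: Eocene (56–33.9), Oligocene (33.9–23.03).

32.97 million years; Eocene, Oligocene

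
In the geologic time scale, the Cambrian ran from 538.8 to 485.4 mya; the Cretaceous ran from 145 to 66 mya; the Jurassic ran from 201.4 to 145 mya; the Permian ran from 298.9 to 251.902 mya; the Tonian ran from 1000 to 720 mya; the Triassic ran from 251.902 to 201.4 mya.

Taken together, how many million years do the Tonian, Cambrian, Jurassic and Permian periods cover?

Duration is start − end for each: (1000 − 720) + (538.8 − 485.4) + (201.4 − 145) + (298.9 − 251.902).
That is 280 + 53.4 + 56.4 + 46.998, which totals 436.798 million years.

436.798 million years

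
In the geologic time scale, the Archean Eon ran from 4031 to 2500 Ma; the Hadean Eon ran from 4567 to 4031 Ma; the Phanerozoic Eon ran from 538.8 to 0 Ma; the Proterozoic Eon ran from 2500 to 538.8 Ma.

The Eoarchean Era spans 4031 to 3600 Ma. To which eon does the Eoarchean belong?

Archean

The Eoarchean (4031–3600 Ma) lies entirely within 4031–2500 Ma, the Archean Eon.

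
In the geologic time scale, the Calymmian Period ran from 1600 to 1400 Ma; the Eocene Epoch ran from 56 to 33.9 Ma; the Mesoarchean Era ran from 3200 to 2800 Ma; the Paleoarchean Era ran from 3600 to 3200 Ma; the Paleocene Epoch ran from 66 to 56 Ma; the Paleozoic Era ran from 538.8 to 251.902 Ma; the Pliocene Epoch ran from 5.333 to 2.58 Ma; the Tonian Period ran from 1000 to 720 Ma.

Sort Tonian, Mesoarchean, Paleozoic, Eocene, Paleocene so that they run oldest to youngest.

Sorting by start age (descending Ma, since larger Ma = older): Mesoarchean began 3200, Tonian began 1000, Paleozoic began 538.8, Paleocene began 66, Eocene began 56.

Mesoarchean, Tonian, Paleozoic, Paleocene, Eocene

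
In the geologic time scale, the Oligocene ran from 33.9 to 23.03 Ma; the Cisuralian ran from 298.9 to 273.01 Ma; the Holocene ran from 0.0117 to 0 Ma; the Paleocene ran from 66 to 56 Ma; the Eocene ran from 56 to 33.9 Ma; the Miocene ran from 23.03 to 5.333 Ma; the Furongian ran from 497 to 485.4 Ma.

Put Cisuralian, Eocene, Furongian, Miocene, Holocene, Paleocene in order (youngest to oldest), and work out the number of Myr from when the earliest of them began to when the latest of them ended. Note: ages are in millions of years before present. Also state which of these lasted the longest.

From the excerpt: Cisuralian 298.9–273.01; Eocene 56–33.9; Furongian 497–485.4; Miocene 23.03–5.333; Holocene 0.0117–0; Paleocene 66–56 (Ma).
Larger Ma is earlier, so the oldest is Furongian and the youngest is Holocene; youngest to oldest: Holocene, Miocene, Eocene, Paleocene, Cisuralian, Furongian.
Oldest start 497 minus youngest end 0 gives 497 Myr overall.
Individual lengths (start − end): Furongian 11.6; Miocene 17.697; Cisuralian 25.89; Eocene 22.1; Paleocene 10; Holocene 0.0117. The largest is Cisuralian at 25.89 Myr.

Holocene → Miocene → Eocene → Paleocene → Cisuralian → Furongian; total span 497 Myr; longest is Cisuralian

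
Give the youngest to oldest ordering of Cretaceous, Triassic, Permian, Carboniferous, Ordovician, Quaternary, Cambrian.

Era membership (oldest first within each) — Paleozoic: Cambrian, Ordovician, Carboniferous, Permian; Mesozoic: Triassic, Cretaceous; Cenozoic: Quaternary. Paleozoic precedes Mesozoic, which precedes Cenozoic. Concatenating the groups in that era order and then reversing gives youngest to oldest.

Quaternary, Cretaceous, Triassic, Permian, Carboniferous, Ordovician, Cambrian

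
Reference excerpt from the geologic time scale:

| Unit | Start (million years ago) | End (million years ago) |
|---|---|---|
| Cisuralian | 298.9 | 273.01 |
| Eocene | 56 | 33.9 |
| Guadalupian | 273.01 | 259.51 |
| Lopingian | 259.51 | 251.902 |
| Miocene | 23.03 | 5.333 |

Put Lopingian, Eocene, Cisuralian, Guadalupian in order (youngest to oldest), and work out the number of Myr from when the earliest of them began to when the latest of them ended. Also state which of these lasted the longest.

Eocene, Lopingian, Guadalupian, Cisuralian; total span 265 Myr; longest is Cisuralian

From the excerpt: Lopingian 259.51–251.902; Eocene 56–33.9; Cisuralian 298.9–273.01; Guadalupian 273.01–259.51 (Ma).
Larger Ma is earlier, so the oldest is Cisuralian and the youngest is Eocene; youngest to oldest: Eocene, Lopingian, Guadalupian, Cisuralian.
Oldest start 298.9 minus youngest end 33.9 gives 265 Myr overall.
Individual lengths (start − end): Guadalupian 13.5; Eocene 22.1; Lopingian 7.608; Cisuralian 25.89. The largest is Cisuralian at 25.89 Myr.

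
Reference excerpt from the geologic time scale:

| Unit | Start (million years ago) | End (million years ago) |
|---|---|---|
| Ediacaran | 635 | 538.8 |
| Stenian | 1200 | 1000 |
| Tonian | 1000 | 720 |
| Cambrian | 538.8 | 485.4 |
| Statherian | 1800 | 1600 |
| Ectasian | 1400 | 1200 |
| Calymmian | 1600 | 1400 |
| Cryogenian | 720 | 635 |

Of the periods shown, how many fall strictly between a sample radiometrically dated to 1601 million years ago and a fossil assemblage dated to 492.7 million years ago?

The older date is 1601 Ma and the younger is 492.7 Ma.
Periods with start < 1601 and end > 492.7 Ma: Calymmian (1600–1400), Ectasian (1400–1200), Stenian (1200–1000), Tonian (1000–720), Cryogenian (720–635), Ediacaran (635–538.8).
That is 6 complete periods.

6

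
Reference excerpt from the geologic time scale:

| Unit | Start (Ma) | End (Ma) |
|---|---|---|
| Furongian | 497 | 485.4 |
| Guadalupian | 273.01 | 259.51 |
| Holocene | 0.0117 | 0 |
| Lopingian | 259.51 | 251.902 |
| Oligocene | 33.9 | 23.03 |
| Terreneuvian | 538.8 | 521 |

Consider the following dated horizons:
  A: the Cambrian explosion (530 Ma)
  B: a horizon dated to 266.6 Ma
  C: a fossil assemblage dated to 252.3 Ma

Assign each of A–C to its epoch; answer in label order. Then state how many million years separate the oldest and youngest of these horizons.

A — Terreneuvian; B — Guadalupian; C — Lopingian; span 277.7 million years

Match each age against the start–end ranges in the excerpt: A = 530 Ma → Terreneuvian (538.8–521); B = 266.6 Ma → Guadalupian (273.01–259.51); C = 252.3 Ma → Lopingian (259.51–251.902).
The largest age is 530 Ma and the smallest is 252.3 Ma; their difference is 277.7 Myr.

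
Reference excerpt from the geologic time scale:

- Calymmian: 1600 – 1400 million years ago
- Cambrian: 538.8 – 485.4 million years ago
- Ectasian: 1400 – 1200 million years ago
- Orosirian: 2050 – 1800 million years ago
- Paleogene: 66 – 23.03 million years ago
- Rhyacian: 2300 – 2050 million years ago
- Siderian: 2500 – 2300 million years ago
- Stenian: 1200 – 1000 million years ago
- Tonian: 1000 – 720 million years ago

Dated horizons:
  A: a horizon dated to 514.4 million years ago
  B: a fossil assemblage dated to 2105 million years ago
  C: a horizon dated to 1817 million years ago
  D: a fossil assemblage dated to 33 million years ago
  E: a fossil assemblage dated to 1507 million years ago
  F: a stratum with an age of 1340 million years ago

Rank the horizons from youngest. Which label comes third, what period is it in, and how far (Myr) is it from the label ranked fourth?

F, in the Ectasian; 167 million years to E

Smaller Ma means younger, so youngest first: D 33 < A 514.4 < F 1340 < E 1507 < C 1817 < B 2105.
Counting 3 along gives F (1340 Ma); the excerpt puts that inside the Ectasian, 1400–1200 Ma.
Next in line is E (1507 Ma), and 1507 − 1340 = 167 Myr.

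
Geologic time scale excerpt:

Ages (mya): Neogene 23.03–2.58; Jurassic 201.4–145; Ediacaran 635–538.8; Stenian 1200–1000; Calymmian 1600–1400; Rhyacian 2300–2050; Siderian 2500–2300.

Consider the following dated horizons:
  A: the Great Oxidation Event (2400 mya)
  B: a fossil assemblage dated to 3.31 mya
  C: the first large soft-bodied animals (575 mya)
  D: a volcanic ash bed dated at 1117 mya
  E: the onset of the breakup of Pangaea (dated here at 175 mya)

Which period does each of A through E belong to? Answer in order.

A — Siderian; B — Neogene; C — Ediacaran; D — Stenian; E — Jurassic

A: 2400 Ma lies in 2500–2300 Ma, so Siderian.
B: 3.31 Ma lies in 23.03–2.58 Ma, so Neogene.
C: 575 Ma lies in 635–538.8 Ma, so Ediacaran.
D: 1117 Ma lies in 1200–1000 Ma, so Stenian.
E: 175 Ma lies in 201.4–145 Ma, so Jurassic.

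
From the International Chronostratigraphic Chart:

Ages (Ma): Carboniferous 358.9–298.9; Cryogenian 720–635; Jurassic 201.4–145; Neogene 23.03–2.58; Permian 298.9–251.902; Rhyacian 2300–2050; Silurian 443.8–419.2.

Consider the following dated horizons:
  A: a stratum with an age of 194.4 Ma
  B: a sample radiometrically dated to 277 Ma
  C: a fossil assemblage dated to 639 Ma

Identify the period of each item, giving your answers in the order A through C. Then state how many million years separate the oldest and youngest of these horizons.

Match each age against the start–end ranges in the excerpt: A = 194.4 Ma → Jurassic (201.4–145); B = 277 Ma → Permian (298.9–251.902); C = 639 Ma → Cryogenian (720–635).
The largest age is 639 Ma and the smallest is 194.4 Ma; their difference is 444.6 Myr.

A — Jurassic; B — Permian; C — Cryogenian; span 444.6 million years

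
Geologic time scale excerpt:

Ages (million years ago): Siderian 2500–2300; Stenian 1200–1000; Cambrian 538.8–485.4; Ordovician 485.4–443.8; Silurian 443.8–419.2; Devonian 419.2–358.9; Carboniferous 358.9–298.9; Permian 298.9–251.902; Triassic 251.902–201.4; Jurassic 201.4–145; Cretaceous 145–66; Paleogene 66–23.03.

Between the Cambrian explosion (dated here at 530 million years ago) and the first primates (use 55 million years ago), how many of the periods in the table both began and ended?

8

530 Ma sits inside the Cambrian (538.8–485.4) and 55 Ma inside the Paleogene (66–23.03); neither of those is wholly between the two dates.
The listed periods lying completely between them are Ordovician, Silurian, Devonian, Carboniferous, Permian, Triassic, Jurassic, Cretaceous — 8 in all.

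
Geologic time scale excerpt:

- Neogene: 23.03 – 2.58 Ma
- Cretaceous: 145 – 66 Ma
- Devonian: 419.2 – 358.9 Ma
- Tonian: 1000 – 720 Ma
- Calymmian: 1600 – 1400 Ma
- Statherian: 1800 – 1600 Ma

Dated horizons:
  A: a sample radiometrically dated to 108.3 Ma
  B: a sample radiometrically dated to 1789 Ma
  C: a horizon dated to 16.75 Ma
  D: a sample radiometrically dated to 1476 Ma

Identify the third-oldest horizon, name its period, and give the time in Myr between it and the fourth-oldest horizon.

A, in the Cretaceous; 91.55 million years to C

Sorted oldest-first by Ma: B (1789), D (1476), A (108.3), C (16.75).
The third oldest is A at 108.3 Ma, which lies in 145–66 Ma: the Cretaceous.
The fourth oldest is C at 16.75 Ma; separation = |108.3 − 16.75| = 91.55 Myr.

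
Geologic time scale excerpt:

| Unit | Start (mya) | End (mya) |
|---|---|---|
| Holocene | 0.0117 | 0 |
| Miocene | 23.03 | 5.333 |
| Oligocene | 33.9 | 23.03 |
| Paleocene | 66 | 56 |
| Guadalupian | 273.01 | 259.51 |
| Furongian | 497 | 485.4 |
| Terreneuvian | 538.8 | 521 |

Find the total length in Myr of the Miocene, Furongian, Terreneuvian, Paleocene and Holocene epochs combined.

57.1087 million years

Duration is start − end for each: (23.03 − 5.333) + (497 − 485.4) + (538.8 − 521) + (66 − 56) + (0.0117 − 0).
That is 17.697 + 11.6 + 17.8 + 10 + 0.0117, which totals 57.1087 million years.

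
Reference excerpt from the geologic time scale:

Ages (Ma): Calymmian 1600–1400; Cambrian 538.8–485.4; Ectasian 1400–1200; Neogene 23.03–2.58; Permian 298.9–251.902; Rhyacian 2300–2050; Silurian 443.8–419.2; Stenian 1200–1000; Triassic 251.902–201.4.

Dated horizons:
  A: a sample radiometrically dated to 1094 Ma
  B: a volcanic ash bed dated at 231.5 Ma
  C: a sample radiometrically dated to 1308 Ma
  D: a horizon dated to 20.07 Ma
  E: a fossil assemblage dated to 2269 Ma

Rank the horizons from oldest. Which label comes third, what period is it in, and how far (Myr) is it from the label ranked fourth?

Larger Ma means older, so oldest first: E 2269 > C 1308 > A 1094 > B 231.5 > D 20.07.
Counting 3 along gives A (1094 Ma); the excerpt puts that inside the Stenian, 1200–1000 Ma.
Next in line is B (231.5 Ma), and 1094 − 231.5 = 862.5 Myr.

A, in the Stenian; 862.5 million years to B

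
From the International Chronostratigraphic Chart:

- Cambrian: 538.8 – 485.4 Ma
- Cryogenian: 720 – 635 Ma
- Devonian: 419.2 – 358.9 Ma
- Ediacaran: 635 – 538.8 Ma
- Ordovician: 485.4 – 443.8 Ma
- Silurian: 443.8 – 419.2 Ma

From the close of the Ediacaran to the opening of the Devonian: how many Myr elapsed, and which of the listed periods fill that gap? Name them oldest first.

119.6 million years; Cambrian, Ordovician, Silurian

The Ediacaran closes at 538.8 Ma and the Devonian opens at 419.2 Ma, so the interval is 538.8 − 419.2 = 119.6 Myr.
A period fits inside if it starts at or after 538.8 Ma and ends at or before 419.2 Ma; oldest first that gives Cambrian, Ordovician, Silurian.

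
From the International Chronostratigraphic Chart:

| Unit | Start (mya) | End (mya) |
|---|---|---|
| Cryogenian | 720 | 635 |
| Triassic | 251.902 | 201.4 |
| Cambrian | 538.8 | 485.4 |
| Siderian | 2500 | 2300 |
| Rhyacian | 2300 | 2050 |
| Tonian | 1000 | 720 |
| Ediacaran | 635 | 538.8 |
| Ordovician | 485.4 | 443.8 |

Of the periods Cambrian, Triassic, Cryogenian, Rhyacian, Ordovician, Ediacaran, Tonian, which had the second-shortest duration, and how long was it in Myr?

Triassic, 50.502 million years

Start − end for each: Cambrian 538.8 − 485.4 = 53.4; Triassic 251.902 − 201.4 = 50.502; Cryogenian 720 − 635 = 85; Rhyacian 2300 − 2050 = 250; Ordovician 485.4 − 443.8 = 41.6; Ediacaran 635 − 538.8 = 96.2; Tonian 1000 − 720 = 280.
Ranking these from shortest: Ordovician < Triassic < Cambrian < Cryogenian < Ediacaran < Rhyacian < Tonian.
Position 2 in that ranking is Triassic, which lasted 50.502 Myr.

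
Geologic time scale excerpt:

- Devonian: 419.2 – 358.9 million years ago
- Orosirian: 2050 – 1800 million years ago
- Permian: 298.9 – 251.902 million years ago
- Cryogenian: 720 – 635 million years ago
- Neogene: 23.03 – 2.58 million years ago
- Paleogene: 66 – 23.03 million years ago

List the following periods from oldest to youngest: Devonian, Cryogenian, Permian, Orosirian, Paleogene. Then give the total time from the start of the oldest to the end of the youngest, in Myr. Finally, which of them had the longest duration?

Start ages (Ma): Orosirian 2050, Cryogenian 720, Devonian 419.2, Permian 298.9, Paleogene 66.
Ordered oldest to youngest: Orosirian, Cryogenian, Devonian, Permian, Paleogene.
Span = 2050 − 23.03 = 2026.97 Myr.
Durations: Cryogenian 85, Devonian 60.3, Permian 46.998, Orosirian 250, Paleogene 42.97 → longest is Orosirian (250 Myr).

Orosirian, Cryogenian, Devonian, Permian, Paleogene; total span 2026.97 Myr; longest is Orosirian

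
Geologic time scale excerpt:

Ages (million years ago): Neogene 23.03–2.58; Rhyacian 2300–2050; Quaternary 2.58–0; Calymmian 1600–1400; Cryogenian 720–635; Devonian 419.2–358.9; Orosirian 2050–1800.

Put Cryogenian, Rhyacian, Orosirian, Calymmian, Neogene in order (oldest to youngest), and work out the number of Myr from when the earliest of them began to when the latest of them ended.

From the excerpt: Cryogenian 720–635; Rhyacian 2300–2050; Orosirian 2050–1800; Calymmian 1600–1400; Neogene 23.03–2.58 (Ma).
Larger Ma is earlier, so the oldest is Rhyacian and the youngest is Neogene; oldest to youngest: Rhyacian, Orosirian, Calymmian, Cryogenian, Neogene.
Oldest start 2300 minus youngest end 2.58 gives 2297.42 Myr overall.

Rhyacian → Orosirian → Calymmian → Cryogenian → Neogene; total span 2297.42 Myr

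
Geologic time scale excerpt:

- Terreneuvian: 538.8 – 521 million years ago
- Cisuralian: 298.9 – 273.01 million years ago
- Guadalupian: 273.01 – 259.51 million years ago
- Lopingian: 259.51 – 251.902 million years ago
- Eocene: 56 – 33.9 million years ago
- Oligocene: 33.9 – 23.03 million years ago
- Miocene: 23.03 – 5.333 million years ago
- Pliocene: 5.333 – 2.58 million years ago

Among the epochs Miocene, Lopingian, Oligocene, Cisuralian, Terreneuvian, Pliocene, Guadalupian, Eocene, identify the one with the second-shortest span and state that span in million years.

Lopingian, 7.608 million years

Durations: Miocene 17.697; Lopingian 7.608; Oligocene 10.87; Cisuralian 25.89; Terreneuvian 17.8; Pliocene 2.753; Guadalupian 13.5; Eocene 22.1 Myr.
Sorted shortest-first: Pliocene (2.753), Lopingian (7.608), Oligocene (10.87), Guadalupian (13.5), Miocene (17.697), Terreneuvian (17.8), Eocene (22.1), Cisuralian (25.89).
The second shortest is Lopingian at 7.608 Myr.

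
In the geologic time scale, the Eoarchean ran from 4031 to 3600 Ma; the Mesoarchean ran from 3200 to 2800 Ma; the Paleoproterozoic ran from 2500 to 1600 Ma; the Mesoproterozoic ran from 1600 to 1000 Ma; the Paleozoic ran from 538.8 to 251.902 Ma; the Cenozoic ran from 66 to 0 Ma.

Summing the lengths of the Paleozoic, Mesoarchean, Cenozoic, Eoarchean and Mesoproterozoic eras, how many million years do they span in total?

Duration is start − end for each: (538.8 − 251.902) + (3200 − 2800) + (66 − 0) + (4031 − 3600) + (1600 − 1000).
That is 286.898 + 400 + 66 + 431 + 600, which totals 1783.898 million years.

1783.898 million years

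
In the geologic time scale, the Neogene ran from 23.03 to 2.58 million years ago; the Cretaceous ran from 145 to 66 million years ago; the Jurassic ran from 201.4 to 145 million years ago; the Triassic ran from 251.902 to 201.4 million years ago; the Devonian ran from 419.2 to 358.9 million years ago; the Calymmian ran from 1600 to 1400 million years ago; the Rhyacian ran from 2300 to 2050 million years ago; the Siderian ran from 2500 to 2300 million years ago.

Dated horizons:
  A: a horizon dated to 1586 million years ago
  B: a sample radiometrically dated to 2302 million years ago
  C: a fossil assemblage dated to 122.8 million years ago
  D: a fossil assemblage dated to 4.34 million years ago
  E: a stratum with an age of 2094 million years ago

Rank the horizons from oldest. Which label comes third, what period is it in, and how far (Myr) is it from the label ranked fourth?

A, in the Calymmian; 1463.2 million years to C

Sorted oldest-first by Ma: B (2302), E (2094), A (1586), C (122.8), D (4.34).
The third oldest is A at 1586 Ma, which lies in 1600–1400 Ma: the Calymmian.
The fourth oldest is C at 122.8 Ma; separation = |1586 − 122.8| = 1463.2 Myr.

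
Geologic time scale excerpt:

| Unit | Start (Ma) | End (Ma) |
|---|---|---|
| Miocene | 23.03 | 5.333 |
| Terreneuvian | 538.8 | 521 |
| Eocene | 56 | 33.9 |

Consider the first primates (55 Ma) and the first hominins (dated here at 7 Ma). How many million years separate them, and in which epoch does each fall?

Elapsed time: 55 − 7 = 48 Myr.
55 Ma lies within 56–33.9 Ma: Eocene.
7 Ma lies within 23.03–5.333 Ma: Miocene.

48 million years apart; the first in the Eocene, the second in the Miocene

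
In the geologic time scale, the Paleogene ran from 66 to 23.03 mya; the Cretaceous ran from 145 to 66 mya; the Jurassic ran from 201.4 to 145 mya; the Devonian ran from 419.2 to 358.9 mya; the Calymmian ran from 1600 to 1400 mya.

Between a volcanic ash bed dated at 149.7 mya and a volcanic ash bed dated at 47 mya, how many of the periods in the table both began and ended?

1

149.7 Ma sits inside the Jurassic (201.4–145) and 47 Ma inside the Paleogene (66–23.03); neither of those is wholly between the two dates.
The listed periods lying completely between them are Cretaceous — 1 in all.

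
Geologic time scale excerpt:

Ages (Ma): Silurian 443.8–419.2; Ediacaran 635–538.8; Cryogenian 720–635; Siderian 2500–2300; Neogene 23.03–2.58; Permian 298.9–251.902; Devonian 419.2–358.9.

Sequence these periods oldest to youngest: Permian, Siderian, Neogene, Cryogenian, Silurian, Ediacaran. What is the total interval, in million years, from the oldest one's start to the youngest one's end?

From the excerpt: Permian 298.9–251.902; Siderian 2500–2300; Neogene 23.03–2.58; Cryogenian 720–635; Silurian 443.8–419.2; Ediacaran 635–538.8 (Ma).
Larger Ma is earlier, so the oldest is Siderian and the youngest is Neogene; oldest to youngest: Siderian, Cryogenian, Ediacaran, Silurian, Permian, Neogene.
Oldest start 2500 minus youngest end 2.58 gives 2497.42 Myr overall.

Siderian, Cryogenian, Ediacaran, Silurian, Permian, Neogene; total span 2497.42 Myr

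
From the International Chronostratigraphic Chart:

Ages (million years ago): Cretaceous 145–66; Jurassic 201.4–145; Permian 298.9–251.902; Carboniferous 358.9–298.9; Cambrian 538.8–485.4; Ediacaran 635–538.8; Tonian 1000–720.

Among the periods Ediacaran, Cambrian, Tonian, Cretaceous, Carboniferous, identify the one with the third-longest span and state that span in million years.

Start − end for each: Ediacaran 635 − 538.8 = 96.2; Cambrian 538.8 − 485.4 = 53.4; Tonian 1000 − 720 = 280; Cretaceous 145 − 66 = 79; Carboniferous 358.9 − 298.9 = 60.
Ranking these from longest: Tonian > Ediacaran > Cretaceous > Carboniferous > Cambrian.
Position 3 in that ranking is Cretaceous, which lasted 79 Myr.

Cretaceous, 79 million years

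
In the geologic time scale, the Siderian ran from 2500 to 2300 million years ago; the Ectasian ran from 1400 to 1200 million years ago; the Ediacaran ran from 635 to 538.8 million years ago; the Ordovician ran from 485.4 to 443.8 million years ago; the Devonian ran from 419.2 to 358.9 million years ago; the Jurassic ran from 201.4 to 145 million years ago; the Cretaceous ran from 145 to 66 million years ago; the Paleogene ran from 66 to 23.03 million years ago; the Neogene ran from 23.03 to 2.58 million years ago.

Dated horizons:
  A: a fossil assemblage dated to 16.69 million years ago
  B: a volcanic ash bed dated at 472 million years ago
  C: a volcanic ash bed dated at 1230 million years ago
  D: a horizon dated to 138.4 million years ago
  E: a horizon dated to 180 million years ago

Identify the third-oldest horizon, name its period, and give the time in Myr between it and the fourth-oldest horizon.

Sorted oldest-first by Ma: C (1230), B (472), E (180), D (138.4), A (16.69).
The third oldest is E at 180 Ma, which lies in 201.4–145 Ma: the Jurassic.
The fourth oldest is D at 138.4 Ma; separation = |180 − 138.4| = 41.6 Myr.

E, in the Jurassic; 41.6 million years to D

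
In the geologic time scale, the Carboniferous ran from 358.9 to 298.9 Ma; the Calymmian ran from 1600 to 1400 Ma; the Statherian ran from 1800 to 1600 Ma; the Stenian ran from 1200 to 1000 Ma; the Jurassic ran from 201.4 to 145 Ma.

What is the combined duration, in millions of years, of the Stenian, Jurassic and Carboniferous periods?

Duration is start − end for each: (1200 − 1000) + (201.4 − 145) + (358.9 − 298.9).
That is 200 + 56.4 + 60, which totals 316.4 million years.

316.4 million years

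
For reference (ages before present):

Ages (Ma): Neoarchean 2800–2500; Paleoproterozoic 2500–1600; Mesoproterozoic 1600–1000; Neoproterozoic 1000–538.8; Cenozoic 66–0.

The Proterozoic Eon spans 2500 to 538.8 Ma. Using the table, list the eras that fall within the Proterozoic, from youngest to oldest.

Neoproterozoic, Mesoproterozoic, Paleoproterozoic

Eras with both bounds inside 2500–538.8 Ma: Neoproterozoic (1000–538.8), Mesoproterozoic (1600–1000), Paleoproterozoic (2500–1600).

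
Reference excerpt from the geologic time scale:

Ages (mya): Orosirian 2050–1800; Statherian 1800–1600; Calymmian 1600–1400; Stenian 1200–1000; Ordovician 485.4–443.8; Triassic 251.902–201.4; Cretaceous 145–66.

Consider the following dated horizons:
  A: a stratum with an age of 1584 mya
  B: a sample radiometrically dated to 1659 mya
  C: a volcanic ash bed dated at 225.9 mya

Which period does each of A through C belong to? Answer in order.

A — Calymmian; B — Statherian; C — Triassic

A: 1584 Ma lies in 1600–1400 Ma, so Calymmian.
B: 1659 Ma lies in 1800–1600 Ma, so Statherian.
C: 225.9 Ma lies in 251.902–201.4 Ma, so Triassic.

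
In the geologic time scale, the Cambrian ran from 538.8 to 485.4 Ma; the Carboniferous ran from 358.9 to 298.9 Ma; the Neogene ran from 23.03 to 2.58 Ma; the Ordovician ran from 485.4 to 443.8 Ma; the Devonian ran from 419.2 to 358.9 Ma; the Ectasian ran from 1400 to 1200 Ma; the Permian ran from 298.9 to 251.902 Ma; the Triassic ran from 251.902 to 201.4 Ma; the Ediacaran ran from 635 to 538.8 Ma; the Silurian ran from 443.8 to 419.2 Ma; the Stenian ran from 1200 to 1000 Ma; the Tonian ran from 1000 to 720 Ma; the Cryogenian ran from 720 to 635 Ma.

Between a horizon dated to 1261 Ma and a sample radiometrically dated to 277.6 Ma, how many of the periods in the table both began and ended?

1261 Ma sits inside the Ectasian (1400–1200) and 277.6 Ma inside the Permian (298.9–251.902); neither of those is wholly between the two dates.
The listed periods lying completely between them are Stenian, Tonian, Cryogenian, Ediacaran, Cambrian, Ordovician, Silurian, Devonian, Carboniferous — 9 in all.

9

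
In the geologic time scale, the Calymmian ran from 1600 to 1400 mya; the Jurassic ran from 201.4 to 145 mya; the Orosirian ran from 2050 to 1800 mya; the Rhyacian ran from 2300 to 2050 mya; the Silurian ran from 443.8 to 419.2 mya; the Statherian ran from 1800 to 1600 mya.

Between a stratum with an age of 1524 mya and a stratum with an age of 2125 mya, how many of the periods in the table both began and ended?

The older date is 2125 Ma and the younger is 1524 Ma.
Periods with start < 2125 and end > 1524 Ma: Orosirian (2050–1800), Statherian (1800–1600).
That is 2 complete periods.

2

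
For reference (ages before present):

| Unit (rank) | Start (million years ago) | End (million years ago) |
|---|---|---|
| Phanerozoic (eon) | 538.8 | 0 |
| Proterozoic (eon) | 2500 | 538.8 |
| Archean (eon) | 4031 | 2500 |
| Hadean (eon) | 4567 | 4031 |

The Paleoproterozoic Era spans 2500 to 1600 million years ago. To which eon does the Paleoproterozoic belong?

Proterozoic

The Paleoproterozoic (2500–1600 Ma) lies entirely within 2500–538.8 Ma, the Proterozoic Eon.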